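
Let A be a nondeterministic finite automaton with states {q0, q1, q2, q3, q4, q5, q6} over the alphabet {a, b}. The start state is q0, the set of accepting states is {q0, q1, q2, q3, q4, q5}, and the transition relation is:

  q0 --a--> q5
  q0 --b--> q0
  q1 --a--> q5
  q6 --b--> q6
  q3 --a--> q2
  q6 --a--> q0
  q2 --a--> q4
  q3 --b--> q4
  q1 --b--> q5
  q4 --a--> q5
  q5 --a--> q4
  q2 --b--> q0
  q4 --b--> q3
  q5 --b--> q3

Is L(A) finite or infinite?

infinite

State q0 is reachable from the start and can reach an accepting state, and it lies on the cycle q0 → q0.
Traversing that cycle any number of times yields accepted strings of unbounded length, so the language is infinite.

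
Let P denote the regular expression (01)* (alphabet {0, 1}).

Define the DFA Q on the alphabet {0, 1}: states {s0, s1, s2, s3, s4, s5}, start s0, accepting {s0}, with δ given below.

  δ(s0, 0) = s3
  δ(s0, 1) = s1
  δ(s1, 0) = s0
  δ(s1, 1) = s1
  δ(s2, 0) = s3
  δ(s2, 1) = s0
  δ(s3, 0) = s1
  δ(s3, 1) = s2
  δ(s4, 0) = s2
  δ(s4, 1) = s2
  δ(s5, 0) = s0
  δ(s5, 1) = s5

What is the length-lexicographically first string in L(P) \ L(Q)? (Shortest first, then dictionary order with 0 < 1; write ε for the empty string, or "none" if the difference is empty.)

01

The string 01 is accepted by P but not by Q.
No shorter string lies in the difference, and 01 is the lexicographically first length-2 string in L(P) \ L(Q).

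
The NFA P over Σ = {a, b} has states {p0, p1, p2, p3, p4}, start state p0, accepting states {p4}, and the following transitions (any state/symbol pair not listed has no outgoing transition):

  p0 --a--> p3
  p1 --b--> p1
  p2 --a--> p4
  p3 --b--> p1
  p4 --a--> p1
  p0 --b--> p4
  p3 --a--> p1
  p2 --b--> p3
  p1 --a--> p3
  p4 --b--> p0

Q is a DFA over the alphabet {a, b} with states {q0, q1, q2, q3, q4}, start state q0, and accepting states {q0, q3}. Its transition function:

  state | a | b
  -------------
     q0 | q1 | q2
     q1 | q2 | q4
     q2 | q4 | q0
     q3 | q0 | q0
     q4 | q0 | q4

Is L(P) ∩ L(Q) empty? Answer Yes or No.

Exploring the product automaton P × Q from the start pair (p0, q0), following both machines on each input symbol, reaches 10 state pairs: (p0, q0), (p3, q1), (p4, q2), (p1, q2), (p1, q4), (p3, q4), (p1, q0), (p3, q0), (p1, q1), (p3, q2).
P accepts in {p4} and Q accepts in {q0, q3}; no reachable pair has both components accepting, so no string drives both machines to acceptance simultaneously and L(P) ∩ L(Q) = ∅.
So no string is accepted by both, and the intersection is empty.

Yes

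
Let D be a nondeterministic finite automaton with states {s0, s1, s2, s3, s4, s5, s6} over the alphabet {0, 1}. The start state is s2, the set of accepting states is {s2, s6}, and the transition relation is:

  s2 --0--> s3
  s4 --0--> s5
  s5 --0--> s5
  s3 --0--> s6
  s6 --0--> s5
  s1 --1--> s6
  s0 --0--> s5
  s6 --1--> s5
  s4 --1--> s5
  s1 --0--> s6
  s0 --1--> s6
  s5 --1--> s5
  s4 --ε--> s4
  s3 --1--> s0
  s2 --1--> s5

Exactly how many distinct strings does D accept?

3

The useful subgraph on states {s0, s2, s3, s6} is acyclic, so L(D) is finite; the longest accepting path visits 4 useful states, giving maximum string length 3.
Counting accepting paths from s2 by length: 1 of length 0, 1 of length 2, 1 of length 3. Total 3.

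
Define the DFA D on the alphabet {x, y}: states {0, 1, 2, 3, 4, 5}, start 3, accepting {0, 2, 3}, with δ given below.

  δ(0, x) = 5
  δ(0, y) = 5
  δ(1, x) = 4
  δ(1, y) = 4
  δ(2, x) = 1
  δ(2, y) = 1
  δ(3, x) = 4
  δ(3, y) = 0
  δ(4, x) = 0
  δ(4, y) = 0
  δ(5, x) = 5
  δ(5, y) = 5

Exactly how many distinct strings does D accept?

The useful subgraph on states {0, 3, 4} is acyclic, so L(D) is finite; the longest accepting path visits 3 useful states, giving maximum string length 2.
Counting accepting paths from 3 by length: 1 of length 0, 1 of length 1, 2 of length 2. Total 4.

4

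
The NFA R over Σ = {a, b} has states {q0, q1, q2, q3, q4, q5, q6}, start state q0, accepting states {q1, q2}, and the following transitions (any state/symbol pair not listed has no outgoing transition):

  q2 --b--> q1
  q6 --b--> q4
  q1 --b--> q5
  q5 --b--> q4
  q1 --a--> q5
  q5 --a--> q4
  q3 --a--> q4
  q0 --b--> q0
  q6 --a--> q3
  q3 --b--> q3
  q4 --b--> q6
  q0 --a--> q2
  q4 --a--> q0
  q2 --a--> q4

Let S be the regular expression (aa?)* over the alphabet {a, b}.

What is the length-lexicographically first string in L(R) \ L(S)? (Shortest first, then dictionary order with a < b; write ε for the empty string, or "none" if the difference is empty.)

The string ab is accepted by R but not by S.
No shorter string lies in the difference, and ab is the lexicographically first length-2 string in L(R) \ L(S).

ab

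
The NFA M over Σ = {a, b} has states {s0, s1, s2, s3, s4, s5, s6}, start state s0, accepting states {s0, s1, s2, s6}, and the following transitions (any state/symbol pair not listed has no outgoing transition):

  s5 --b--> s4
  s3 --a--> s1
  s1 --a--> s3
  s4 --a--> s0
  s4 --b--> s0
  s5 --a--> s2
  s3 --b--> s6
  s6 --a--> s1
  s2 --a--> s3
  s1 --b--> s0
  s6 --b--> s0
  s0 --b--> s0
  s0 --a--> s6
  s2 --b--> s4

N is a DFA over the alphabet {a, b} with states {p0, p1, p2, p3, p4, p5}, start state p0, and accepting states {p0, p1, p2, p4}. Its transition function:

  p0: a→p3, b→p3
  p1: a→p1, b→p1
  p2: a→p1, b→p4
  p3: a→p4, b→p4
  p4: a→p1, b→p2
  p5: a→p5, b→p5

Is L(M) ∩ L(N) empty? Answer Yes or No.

No

The empty string ε is accepted by both M and N.
Hence L(M) ∩ L(N) ≠ ∅.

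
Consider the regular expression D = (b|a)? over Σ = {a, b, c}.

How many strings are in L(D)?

3

The expression has no Kleene star, so L(D) is finite. Expanding the alternatives gives {ε, a, b}.
That is 1 of length 0, 2 of length 1: 3 strings in all.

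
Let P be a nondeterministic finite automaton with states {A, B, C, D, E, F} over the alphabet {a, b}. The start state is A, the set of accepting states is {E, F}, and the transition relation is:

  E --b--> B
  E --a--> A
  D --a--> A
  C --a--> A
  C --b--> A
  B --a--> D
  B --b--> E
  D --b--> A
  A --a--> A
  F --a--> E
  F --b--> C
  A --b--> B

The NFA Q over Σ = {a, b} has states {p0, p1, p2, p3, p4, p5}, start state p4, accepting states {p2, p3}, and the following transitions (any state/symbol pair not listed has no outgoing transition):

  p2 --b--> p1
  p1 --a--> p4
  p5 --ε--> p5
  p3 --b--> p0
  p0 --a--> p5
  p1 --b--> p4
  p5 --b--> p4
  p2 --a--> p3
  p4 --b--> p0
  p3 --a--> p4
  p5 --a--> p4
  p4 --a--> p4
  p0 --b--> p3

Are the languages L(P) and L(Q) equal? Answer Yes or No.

Yes

Exploring the product automaton P × Q from the start pair (A, p4), following both machines on each input symbol, reaches 4 state pairs: (A, p4), (B, p0), (D, p5), (E, p3).
P accepts in {E, F} and Q accepts in {p2, p3}. In every reachable pair the two components are either both accepting — (E, p3) — or both non-accepting, so no string is accepted by exactly one of the machines: L(P) \ L(Q) and L(Q) \ L(P) are both empty.
Hence every string is accepted by P iff it is accepted by Q, and the two languages coincide.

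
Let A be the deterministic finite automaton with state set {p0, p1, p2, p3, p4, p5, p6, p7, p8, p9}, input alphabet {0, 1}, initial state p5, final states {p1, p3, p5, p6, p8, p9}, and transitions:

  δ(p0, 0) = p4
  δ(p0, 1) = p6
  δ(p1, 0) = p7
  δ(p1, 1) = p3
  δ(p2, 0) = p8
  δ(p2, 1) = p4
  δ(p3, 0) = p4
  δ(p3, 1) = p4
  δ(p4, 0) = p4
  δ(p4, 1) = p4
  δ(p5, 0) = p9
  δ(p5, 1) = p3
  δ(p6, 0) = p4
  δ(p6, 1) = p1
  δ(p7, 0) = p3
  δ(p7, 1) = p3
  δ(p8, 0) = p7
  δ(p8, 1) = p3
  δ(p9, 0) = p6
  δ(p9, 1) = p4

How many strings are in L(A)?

8

The useful subgraph on states {p1, p3, p5, p6, p7, p9} is acyclic, so L(A) is finite; the longest accepting path visits 6 useful states, giving maximum string length 5.
Counting accepting paths from p5 by length: 1 of length 0, 2 of length 1, 1 of length 2, 1 of length 3, 1 of length 4, 2 of length 5. Total 8.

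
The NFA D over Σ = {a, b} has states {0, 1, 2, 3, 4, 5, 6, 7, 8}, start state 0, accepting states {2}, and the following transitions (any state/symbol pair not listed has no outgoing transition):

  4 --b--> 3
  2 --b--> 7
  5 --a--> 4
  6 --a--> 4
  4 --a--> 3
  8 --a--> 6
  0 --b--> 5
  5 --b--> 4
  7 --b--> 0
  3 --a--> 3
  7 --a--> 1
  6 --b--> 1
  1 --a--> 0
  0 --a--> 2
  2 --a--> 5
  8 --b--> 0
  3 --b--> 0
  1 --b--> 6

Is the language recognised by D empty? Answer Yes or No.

The string a is accepted: the run 0 → 2 ends in the accepting state 2.
Since at least one string is accepted, L(D) is not empty.

No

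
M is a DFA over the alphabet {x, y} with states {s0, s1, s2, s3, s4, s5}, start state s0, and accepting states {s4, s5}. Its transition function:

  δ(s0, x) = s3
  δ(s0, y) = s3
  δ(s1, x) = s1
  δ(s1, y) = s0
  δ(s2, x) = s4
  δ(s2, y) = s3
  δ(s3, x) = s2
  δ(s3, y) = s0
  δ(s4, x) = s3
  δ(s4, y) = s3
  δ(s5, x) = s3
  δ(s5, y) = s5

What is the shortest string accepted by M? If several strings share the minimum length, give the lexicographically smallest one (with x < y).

A breadth-first search from s0 reaches an accepting state first via the path s0 → s3 → s2 → s4 on input xxx.
No string of length < 3 is accepted (BFS exhausts all shorter strings without reaching an accepting state), and xxx is the lexicographically least accepting string of length 3.

xxx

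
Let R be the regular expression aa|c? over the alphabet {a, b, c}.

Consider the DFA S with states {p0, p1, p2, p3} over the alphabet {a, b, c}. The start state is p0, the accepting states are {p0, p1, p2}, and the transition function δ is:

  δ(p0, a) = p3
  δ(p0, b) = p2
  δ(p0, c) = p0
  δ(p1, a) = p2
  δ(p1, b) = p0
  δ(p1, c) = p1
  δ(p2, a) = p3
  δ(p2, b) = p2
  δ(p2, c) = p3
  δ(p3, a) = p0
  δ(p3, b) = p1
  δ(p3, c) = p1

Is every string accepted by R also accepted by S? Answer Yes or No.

Yes

Converting the expression R to a DFA (subset construction, then merging equivalent states) gives the minimal DFA with states {r0, r1, r2, r3}, start state r0, accepting states {r0, r3} and transitions r0: a→r1, b→r2, c→r3; r1: a→r3, b→r2, c→r2; r2: a→r2, b→r2, c→r2; r3: a→r2, b→r2, c→r2.
Exploring the product automaton R × S from the start pair (r0, p0), following both machines on each input symbol, reaches 7 state pairs: (r0, p0), (r1, p3), (r2, p2), (r3, p0), (r2, p1), (r2, p3), (r2, p0).
R accepts in {r0, r3} and S accepts in {p0, p1, p2}. The reachable pairs whose R-component is accepting are (r0, p0), (r3, p0); in each of them the S-component is accepting too, so the product for L(R) \ L(S) (R-component accepting, S-component rejecting) has no reachable accepting pair and the difference is empty.
Hence every string in L(R) is also in L(S).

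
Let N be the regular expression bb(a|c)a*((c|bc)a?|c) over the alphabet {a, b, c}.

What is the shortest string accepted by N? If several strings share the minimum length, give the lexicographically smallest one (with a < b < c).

bbac

By inspection of the expression, no string of length less than 4 matches, and bbac is the lexicographically first match of length 4.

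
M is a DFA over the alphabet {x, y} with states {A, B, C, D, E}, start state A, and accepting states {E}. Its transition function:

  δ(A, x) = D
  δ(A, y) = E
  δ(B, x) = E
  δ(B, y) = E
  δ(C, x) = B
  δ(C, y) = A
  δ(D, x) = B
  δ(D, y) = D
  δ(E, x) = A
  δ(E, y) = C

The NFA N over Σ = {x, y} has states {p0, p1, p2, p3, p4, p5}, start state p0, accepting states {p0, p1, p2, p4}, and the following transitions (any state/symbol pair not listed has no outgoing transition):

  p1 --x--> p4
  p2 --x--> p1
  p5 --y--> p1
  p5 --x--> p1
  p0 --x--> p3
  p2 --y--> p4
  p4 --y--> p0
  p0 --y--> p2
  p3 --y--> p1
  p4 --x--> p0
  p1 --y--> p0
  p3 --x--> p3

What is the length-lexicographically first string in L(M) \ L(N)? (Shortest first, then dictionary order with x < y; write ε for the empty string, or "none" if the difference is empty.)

xxx

The string xxx is accepted by M but not by N.
No shorter string lies in the difference, and xxx is the lexicographically first length-3 string in L(M) \ L(N).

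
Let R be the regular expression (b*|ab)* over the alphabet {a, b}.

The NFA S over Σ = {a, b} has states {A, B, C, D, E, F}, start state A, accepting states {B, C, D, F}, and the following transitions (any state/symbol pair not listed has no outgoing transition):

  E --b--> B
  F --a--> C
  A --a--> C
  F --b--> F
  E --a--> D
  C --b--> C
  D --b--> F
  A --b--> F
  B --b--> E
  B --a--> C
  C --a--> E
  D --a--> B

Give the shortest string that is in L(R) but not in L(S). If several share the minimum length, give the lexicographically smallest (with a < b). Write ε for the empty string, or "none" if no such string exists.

The empty string ε is accepted by R but not by S.
Since ε is the unique shortest string, it is the required witness.

ε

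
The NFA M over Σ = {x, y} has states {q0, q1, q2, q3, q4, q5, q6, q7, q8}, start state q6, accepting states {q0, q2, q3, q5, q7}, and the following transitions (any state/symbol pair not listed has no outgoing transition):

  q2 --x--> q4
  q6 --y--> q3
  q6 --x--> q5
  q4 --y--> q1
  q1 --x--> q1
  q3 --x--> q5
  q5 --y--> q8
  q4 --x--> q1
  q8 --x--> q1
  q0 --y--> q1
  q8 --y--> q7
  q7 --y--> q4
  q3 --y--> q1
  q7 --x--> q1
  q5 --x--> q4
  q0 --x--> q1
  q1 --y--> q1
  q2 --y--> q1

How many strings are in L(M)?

5

The useful subgraph on states {q3, q5, q6, q7, q8} is acyclic, so L(M) is finite; the longest accepting path visits 5 useful states, giving maximum string length 4.
Counting accepting paths from q6 by length: 2 of length 1, 1 of length 2, 1 of length 3, 1 of length 4. Total 5.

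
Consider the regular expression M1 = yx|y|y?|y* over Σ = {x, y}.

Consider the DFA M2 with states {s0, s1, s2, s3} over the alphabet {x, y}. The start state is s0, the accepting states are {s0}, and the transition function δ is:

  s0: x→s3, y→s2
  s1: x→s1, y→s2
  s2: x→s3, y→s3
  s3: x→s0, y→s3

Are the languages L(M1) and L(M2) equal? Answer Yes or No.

The string y is accepted by M1 but rejected by M2.
So L(M1) ≠ L(M2).

No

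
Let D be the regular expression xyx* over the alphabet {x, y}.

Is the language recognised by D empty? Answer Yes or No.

The string xy matches the expression, so it belongs to L(D).
Since L(D) contains at least one string, it is not empty.

No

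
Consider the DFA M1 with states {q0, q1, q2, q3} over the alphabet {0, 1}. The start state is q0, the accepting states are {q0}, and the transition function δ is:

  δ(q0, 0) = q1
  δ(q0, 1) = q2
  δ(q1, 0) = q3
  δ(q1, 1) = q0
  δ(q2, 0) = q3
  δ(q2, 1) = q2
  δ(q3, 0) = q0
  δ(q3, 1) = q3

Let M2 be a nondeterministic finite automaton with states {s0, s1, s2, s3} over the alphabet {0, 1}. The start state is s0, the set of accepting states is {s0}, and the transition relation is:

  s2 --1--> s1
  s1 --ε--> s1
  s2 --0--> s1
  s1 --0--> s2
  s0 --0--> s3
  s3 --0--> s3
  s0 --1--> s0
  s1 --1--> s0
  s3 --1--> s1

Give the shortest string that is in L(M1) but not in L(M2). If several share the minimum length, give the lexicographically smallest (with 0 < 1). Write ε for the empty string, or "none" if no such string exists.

01

The string 01 is accepted by M1 but not by M2.
No shorter string lies in the difference, and 01 is the lexicographically first length-2 string in L(M1) \ L(M2).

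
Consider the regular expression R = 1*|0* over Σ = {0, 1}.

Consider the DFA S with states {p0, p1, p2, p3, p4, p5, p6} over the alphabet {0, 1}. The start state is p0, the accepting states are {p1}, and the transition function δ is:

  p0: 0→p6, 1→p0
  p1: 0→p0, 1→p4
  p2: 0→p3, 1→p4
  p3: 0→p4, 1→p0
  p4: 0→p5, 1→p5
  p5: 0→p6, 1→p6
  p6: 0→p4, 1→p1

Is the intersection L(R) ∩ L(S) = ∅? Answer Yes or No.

Yes

Converting the expression R to a DFA (subset construction, then merging equivalent states) gives the minimal DFA with states {r0, r1, r2, r3}, start state r0, accepting states {r0, r1, r2} and transitions r0: 0→r1, 1→r2; r1: 0→r1, 1→r3; r2: 0→r3, 1→r2; r3: 0→r3, 1→r3.
Exploring the product automaton R × S from the start pair (r0, p0), following both machines on each input symbol, reaches 10 state pairs: (r0, p0), (r1, p6), (r2, p0), (r1, p4), (r3, p1), (r3, p6), (r1, p5), (r3, p5), (r3, p0), (r3, p4).
R accepts in {r0, r1, r2} and S accepts in {p1}; no reachable pair has both components accepting, so no string drives both machines to acceptance simultaneously and L(R) ∩ L(S) = ∅.
So no string is accepted by both, and the intersection is empty.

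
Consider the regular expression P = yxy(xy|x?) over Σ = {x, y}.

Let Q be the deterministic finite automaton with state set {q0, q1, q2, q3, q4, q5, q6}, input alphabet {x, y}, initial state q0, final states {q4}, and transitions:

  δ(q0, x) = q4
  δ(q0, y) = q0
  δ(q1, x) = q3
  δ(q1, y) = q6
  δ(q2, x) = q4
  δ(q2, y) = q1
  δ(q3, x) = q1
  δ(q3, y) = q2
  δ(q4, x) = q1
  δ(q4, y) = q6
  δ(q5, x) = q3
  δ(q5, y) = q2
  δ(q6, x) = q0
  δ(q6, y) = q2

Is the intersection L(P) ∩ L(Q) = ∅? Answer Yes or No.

Converting the expression P to a DFA (subset construction, then merging equivalent states) gives the minimal DFA with states {p0, p1, p2, p3, p4, p5, p6}, start state p0, accepting states {p4, p5, p6} and transitions p0: x→p1, y→p2; p1: x→p1, y→p1; p2: x→p3, y→p1; p3: x→p1, y→p4; p4: x→p5, y→p1; p5: x→p1, y→p6; p6: x→p1, y→p1.
Exploring the product automaton P × Q from the start pair (p0, q0), following both machines on each input symbol, reaches 12 state pairs: (p0, q0), (p1, q4), (p2, q0), (p1, q1), (p1, q6), (p3, q4), (p1, q0), (p1, q3), (p1, q2), (p4, q6), (p5, q0), (p6, q0).
P accepts in {p4, p5, p6} and Q accepts in {q4}; no reachable pair has both components accepting, so no string drives both machines to acceptance simultaneously and L(P) ∩ L(Q) = ∅.
So no string is accepted by both, and the intersection is empty.

Yes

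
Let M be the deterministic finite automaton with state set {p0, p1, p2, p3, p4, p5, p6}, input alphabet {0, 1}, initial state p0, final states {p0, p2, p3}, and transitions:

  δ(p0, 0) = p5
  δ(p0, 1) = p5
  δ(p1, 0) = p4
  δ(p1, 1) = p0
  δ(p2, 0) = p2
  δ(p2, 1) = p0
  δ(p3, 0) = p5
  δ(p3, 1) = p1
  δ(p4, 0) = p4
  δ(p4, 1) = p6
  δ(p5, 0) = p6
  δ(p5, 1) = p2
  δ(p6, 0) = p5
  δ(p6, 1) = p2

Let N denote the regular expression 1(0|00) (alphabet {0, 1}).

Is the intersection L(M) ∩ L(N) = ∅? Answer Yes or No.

Yes

Converting the expression N to a DFA (subset construction, then merging equivalent states) gives the minimal DFA with states {n0, n1, n2, n3, n4}, start state n0, accepting states {n3, n4} and transitions n0: 0→n1, 1→n2; n1: 0→n1, 1→n1; n2: 0→n3, 1→n1; n3: 0→n4, 1→n1; n4: 0→n1, 1→n1.
Exploring the product automaton M × N from the start pair (p0, n0), following both machines on each input symbol, reaches 8 state pairs: (p0, n0), (p5, n1), (p5, n2), (p6, n1), (p2, n1), (p6, n3), (p0, n1), (p5, n4).
M accepts in {p0, p2, p3} and N accepts in {n3, n4}; no reachable pair has both components accepting, so no string drives both machines to acceptance simultaneously and L(M) ∩ L(N) = ∅.
So no string is accepted by both, and the intersection is empty.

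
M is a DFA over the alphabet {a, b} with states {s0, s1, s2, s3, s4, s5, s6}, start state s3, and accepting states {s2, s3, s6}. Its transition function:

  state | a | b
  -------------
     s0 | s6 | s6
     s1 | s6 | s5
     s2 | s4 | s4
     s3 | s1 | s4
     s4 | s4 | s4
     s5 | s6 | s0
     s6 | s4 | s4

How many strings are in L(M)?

5

The useful subgraph on states {s0, s1, s3, s5, s6} is acyclic, so L(M) is finite; the longest accepting path visits 5 useful states, giving maximum string length 4.
Counting accepting paths from s3 by length: 1 of length 0, 1 of length 2, 1 of length 3, 2 of length 4. Total 5.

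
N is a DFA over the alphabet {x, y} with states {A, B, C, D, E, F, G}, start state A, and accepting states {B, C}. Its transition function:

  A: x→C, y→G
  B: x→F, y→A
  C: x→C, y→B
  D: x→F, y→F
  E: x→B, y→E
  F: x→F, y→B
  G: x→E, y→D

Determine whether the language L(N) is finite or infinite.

State A is reachable from the start and can reach an accepting state, and it lies on the cycle A → C → B → A.
Traversing that cycle any number of times yields accepted strings of unbounded length, so the language is infinite.

infinite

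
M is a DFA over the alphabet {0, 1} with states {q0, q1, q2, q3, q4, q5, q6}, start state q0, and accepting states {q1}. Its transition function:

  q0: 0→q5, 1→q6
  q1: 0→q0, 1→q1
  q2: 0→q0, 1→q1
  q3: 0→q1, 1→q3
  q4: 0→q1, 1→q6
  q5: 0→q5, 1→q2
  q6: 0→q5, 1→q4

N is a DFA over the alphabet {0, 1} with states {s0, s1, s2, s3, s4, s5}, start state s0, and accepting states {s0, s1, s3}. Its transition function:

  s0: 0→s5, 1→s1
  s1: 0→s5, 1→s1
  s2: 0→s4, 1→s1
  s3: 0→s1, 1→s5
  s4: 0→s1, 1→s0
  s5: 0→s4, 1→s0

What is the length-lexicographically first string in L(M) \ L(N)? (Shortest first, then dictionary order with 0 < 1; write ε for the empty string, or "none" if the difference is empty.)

The string 110 is accepted by M but not by N.
No shorter string lies in the difference, and 110 is the lexicographically first length-3 string in L(M) \ L(N).

110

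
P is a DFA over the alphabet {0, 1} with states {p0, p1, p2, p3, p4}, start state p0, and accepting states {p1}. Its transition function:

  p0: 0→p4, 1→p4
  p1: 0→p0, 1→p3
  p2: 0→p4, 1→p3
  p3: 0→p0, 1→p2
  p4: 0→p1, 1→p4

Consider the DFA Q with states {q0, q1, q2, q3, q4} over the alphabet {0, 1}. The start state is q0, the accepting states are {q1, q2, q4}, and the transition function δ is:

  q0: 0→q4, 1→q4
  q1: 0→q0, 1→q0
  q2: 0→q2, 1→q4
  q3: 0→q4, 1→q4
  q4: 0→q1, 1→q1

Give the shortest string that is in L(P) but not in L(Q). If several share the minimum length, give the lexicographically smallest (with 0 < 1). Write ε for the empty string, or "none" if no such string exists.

010

The string 010 is accepted by P but not by Q.
No shorter string lies in the difference, and 010 is the lexicographically first length-3 string in L(P) \ L(Q).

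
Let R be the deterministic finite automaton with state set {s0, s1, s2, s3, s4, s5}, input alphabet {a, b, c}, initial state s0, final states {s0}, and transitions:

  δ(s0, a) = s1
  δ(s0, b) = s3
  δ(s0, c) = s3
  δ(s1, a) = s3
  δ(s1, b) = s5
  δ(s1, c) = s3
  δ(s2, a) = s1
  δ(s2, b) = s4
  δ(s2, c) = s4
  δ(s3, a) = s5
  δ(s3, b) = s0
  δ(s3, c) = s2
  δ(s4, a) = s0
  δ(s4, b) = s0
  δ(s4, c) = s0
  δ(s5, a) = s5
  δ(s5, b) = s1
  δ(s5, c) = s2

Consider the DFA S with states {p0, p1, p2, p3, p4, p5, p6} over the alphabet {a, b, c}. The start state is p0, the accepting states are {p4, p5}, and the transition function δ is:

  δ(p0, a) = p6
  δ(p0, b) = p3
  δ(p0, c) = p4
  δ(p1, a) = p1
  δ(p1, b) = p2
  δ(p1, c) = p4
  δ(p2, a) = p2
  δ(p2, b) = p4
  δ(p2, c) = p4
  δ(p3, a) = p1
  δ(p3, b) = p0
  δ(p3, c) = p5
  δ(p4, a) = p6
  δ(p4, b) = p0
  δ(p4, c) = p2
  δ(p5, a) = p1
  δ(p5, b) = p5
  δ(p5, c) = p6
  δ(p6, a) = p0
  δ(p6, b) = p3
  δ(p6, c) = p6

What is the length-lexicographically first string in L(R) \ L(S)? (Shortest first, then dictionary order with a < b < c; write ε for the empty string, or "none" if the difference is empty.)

ε

The empty string ε is accepted by R but not by S.
Since ε is the unique shortest string, it is the required witness.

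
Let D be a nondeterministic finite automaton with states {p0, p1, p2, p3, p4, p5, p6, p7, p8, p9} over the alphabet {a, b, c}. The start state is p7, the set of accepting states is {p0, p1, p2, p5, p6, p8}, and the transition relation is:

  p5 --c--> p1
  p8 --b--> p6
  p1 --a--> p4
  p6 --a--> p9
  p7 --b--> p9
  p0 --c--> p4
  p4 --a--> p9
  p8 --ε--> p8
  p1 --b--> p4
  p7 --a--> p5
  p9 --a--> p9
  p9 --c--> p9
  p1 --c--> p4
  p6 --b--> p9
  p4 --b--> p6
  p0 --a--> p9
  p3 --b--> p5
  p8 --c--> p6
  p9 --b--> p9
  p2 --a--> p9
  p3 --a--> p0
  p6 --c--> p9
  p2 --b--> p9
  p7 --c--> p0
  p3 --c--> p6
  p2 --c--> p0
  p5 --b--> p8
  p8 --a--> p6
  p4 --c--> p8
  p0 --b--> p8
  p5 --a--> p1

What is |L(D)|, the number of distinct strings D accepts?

The useful subgraph on states {p0, p1, p4, p5, p6, p7, p8} is acyclic, so L(D) is finite; the longest accepting path visits 6 useful states, giving maximum string length 5.
Counting accepting paths from p7 by length: 2 of length 1, 4 of length 2, 8 of length 3, 15 of length 4, 18 of length 5. Total 47.

47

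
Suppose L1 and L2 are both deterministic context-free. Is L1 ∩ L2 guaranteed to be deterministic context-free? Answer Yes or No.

DCFLs are closed under complement (normalise the DPDA to read all of its input, then flip the verdict). If they were also closed under intersection, De Morgan would make them closed under union; but {aⁿbⁿ : n≥0} and {aⁿb²ⁿ : n≥0} are DCFLs (push the a's; pop one per b, respectively one per two b's) whose union no deterministic PDA accepts: a DPDA for it would have a single run on aⁿb²ⁿ, accepting after the prefix aⁿbⁿ and accepting again after n more b's; an ordinary PDA that simulates it on a's and b's and, at any moment when it is accepting, may switch to reading only a fresh letter c while feeding each c to the simulation as a b, would accept aⁱbʲcᵏ (k≥1) exactly when both aⁱbʲ and aⁱbʲ⁺ᵏ are in the language, i.e. its language intersected with the regular set a*b*c⁺ would be exactly {aⁿbⁿcⁿ : n≥1} — impossible, since context-free languages are closed under intersection with regular sets and {aⁿbⁿcⁿ} is not context-free.

No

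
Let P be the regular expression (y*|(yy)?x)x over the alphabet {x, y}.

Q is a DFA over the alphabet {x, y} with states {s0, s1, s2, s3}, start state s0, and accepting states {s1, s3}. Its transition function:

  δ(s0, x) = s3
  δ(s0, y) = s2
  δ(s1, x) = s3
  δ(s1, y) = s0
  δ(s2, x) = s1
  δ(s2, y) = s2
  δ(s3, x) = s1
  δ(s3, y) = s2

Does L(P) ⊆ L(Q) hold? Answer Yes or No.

Converting the expression P to a DFA (subset construction, then merging equivalent states) gives the minimal DFA with states {p0, p1, p2, p3, p4, p5, p6}, start state p0, accepting states {p1, p3} and transitions p0: x→p1, y→p2; p1: x→p3, y→p4; p2: x→p3, y→p5; p3: x→p4, y→p4; p4: x→p4, y→p4; p5: x→p1, y→p6; p6: x→p3, y→p6.
Exploring the product automaton P × Q from the start pair (p0, s0), following both machines on each input symbol, reaches 12 state pairs: (p0, s0), (p1, s3), (p2, s2), (p3, s1), (p4, s2), (p5, s2), (p4, s3), (p4, s0), (p4, s1), (p1, s1), (p6, s2), (p3, s3).
P accepts in {p1, p3} and Q accepts in {s1, s3}. The reachable pairs whose P-component is accepting are (p1, s3), (p3, s1), (p1, s1), (p3, s3); in each of them the Q-component is accepting too, so the product for L(P) \ L(Q) (P-component accepting, Q-component rejecting) has no reachable accepting pair and the difference is empty.
Hence every string in L(P) is also in L(Q).

Yes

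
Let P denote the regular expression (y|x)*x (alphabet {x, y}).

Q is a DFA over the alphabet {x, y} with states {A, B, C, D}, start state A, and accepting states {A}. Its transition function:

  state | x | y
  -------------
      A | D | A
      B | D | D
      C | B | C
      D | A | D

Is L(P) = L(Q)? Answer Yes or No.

No

The string x is accepted by P but rejected by Q.
So L(P) ≠ L(Q).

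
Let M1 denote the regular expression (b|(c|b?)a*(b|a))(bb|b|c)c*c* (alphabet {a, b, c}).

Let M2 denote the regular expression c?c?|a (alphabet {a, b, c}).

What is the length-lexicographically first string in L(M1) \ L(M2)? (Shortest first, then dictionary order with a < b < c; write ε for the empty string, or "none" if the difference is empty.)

ab

The string ab is accepted by M1 but not by M2.
No shorter string lies in the difference, and ab is the lexicographically first length-2 string in L(M1) \ L(M2).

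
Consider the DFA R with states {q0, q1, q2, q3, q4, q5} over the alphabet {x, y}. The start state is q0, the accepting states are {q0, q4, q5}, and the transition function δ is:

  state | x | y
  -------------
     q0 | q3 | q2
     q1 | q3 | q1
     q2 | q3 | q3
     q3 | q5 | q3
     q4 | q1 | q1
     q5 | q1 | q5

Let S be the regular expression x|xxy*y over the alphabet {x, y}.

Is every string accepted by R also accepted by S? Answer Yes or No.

No

The empty string ε is in L(R) but not in L(S).
So L(R) ⊄ L(S).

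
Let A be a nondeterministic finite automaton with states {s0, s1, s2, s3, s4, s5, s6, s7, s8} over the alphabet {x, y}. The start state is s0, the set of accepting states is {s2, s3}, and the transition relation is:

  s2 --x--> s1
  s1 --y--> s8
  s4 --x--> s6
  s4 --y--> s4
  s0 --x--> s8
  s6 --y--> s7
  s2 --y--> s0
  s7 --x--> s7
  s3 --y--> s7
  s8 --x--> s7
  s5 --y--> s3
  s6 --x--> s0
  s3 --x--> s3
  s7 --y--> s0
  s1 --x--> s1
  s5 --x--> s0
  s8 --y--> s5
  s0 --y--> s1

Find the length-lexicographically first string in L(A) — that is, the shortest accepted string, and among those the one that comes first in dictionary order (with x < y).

A breadth-first search from s0 reaches an accepting state first via the path s0 → s8 → s5 → s3 on input xyy.
No string of length < 3 is accepted (BFS exhausts all shorter strings without reaching an accepting state), and xyy is the lexicographically least accepting string of length 3.

xyy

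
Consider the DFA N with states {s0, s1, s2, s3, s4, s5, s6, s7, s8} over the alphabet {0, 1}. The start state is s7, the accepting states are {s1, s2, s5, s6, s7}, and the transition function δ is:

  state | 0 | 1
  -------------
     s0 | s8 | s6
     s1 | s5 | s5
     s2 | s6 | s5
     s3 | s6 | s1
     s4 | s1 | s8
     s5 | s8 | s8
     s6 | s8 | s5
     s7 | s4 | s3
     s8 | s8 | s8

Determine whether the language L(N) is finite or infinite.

finite

The useful states (reachable from s7 and able to reach an accepting state) are {s1, s3, s4, s5, s6, s7}.
Restricted to these states the transition graph has no cycle, so every accepting path has bounded length and L is finite.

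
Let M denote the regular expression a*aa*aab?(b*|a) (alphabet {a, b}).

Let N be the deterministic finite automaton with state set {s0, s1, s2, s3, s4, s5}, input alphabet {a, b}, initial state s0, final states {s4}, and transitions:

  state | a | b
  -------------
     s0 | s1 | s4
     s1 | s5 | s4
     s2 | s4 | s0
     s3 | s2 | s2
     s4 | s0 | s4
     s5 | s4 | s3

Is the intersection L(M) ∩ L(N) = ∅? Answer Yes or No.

The string aaa is accepted by both M and N.
Hence L(M) ∩ L(N) ≠ ∅.

No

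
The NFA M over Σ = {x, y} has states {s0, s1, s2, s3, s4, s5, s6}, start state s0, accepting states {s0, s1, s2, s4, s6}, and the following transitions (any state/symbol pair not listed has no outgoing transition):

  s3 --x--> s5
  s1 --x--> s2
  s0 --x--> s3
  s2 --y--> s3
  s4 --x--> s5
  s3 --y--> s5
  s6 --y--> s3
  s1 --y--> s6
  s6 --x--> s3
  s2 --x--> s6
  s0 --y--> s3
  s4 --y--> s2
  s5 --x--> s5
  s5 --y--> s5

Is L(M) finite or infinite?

finite

The useful states (reachable from s0 and able to reach an accepting state) are {s0}.
Restricted to these states the transition graph has no cycle, so every accepting path has bounded length and L is finite.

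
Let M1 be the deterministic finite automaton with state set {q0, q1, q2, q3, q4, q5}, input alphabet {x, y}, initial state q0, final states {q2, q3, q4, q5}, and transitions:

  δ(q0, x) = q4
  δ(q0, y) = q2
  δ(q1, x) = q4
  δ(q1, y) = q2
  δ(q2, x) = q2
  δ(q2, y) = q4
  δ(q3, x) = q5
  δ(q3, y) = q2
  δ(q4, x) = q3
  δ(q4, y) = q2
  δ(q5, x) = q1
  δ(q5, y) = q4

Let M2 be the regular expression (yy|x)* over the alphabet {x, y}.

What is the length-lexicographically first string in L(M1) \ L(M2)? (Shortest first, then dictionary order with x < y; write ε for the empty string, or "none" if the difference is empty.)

y

The string y is accepted by M1 but not by M2.
No shorter string lies in the difference, and y is the lexicographically first length-1 string in L(M1) \ L(M2).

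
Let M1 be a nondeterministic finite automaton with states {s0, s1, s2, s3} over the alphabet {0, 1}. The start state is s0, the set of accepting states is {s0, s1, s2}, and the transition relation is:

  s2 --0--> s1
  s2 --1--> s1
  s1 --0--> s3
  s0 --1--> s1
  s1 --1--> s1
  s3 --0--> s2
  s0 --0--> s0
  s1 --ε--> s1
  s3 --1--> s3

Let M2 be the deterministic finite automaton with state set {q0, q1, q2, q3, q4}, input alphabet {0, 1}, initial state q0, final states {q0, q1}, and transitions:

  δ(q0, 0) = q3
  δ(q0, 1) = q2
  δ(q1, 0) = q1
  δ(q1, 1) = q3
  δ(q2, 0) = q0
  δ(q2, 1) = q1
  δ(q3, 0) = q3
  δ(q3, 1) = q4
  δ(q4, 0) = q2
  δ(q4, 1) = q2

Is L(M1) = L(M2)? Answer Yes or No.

No

The string 0 is accepted by M1 but rejected by M2.
So L(M1) ≠ L(M2).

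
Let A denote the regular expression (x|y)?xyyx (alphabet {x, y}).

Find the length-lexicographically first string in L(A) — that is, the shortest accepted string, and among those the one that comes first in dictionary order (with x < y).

By inspection of the expression, no string of length less than 4 matches, and xyyx is the lexicographically first match of length 4.

xyyx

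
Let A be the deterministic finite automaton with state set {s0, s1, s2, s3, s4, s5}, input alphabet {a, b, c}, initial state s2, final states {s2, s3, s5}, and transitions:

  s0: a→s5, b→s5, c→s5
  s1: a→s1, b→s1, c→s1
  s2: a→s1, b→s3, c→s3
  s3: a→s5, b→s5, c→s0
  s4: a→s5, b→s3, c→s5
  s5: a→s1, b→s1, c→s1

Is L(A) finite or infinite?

finite

The useful states (reachable from s2 and able to reach an accepting state) are {s0, s2, s3, s5}.
Restricted to these states the transition graph has no cycle, so every accepting path has bounded length and L is finite.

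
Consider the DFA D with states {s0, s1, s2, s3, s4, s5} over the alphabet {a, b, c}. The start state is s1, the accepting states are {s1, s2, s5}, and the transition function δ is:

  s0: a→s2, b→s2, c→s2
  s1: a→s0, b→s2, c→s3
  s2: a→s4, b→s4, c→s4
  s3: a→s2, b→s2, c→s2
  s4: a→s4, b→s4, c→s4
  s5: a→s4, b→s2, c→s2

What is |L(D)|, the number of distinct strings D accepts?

The useful subgraph on states {s0, s1, s2, s3} is acyclic, so L(D) is finite; the longest accepting path visits 3 useful states, giving maximum string length 2.
Counting accepting paths from s1 by length: 1 of length 0, 1 of length 1, 6 of length 2. Total 8.

8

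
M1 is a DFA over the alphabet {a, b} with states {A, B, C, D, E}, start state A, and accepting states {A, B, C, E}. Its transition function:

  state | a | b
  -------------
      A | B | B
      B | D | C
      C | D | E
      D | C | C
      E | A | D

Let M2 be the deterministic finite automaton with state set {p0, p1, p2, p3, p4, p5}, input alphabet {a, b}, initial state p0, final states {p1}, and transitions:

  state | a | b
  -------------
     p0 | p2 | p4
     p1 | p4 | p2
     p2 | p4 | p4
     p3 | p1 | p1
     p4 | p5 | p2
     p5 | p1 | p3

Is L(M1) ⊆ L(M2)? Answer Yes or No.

The empty string ε is in L(M1) but not in L(M2).
So L(M1) ⊄ L(M2).

No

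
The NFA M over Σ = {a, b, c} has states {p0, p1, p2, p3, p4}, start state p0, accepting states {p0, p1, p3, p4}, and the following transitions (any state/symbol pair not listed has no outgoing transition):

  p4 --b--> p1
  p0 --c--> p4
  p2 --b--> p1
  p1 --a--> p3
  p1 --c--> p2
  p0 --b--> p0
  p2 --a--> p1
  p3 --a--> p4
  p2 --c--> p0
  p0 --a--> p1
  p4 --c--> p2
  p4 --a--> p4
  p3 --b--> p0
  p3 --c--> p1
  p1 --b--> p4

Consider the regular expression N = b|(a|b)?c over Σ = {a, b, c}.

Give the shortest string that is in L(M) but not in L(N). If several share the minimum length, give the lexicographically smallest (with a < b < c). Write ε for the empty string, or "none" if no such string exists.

The empty string ε is accepted by M but not by N.
Since ε is the unique shortest string, it is the required witness.

ε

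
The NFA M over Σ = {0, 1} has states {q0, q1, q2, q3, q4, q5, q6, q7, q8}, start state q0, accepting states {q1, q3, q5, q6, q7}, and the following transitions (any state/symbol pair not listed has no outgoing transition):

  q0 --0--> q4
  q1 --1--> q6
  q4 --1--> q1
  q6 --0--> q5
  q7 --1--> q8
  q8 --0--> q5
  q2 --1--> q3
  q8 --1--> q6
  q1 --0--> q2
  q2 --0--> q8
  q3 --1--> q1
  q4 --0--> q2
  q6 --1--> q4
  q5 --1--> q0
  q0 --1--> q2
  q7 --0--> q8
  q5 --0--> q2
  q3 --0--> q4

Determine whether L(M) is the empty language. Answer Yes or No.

No

The string 01 is accepted: the run q0 → q4 → q1 ends in the accepting state q1.
Since at least one string is accepted, L(M) is not empty.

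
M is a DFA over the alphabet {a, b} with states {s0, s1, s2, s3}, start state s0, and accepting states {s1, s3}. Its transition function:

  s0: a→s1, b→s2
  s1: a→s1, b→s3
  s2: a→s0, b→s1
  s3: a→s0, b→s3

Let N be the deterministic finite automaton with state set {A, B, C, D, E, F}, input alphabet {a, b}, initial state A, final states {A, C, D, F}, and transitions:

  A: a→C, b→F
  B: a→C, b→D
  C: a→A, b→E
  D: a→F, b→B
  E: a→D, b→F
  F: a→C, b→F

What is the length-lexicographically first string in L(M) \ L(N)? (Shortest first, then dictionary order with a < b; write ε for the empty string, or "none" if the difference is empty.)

The string ab is accepted by M but not by N.
No shorter string lies in the difference, and ab is the lexicographically first length-2 string in L(M) \ L(N).

ab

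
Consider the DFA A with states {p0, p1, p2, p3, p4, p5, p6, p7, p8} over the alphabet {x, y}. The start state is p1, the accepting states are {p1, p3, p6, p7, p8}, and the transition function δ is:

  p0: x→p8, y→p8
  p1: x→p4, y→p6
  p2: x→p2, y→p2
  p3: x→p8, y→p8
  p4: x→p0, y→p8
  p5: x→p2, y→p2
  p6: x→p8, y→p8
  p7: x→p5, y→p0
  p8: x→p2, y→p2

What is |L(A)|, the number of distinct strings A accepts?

The useful subgraph on states {p0, p1, p4, p6, p8} is acyclic, so L(A) is finite; the longest accepting path visits 4 useful states, giving maximum string length 3.
Counting accepting paths from p1 by length: 1 of length 0, 1 of length 1, 3 of length 2, 2 of length 3. Total 7.

7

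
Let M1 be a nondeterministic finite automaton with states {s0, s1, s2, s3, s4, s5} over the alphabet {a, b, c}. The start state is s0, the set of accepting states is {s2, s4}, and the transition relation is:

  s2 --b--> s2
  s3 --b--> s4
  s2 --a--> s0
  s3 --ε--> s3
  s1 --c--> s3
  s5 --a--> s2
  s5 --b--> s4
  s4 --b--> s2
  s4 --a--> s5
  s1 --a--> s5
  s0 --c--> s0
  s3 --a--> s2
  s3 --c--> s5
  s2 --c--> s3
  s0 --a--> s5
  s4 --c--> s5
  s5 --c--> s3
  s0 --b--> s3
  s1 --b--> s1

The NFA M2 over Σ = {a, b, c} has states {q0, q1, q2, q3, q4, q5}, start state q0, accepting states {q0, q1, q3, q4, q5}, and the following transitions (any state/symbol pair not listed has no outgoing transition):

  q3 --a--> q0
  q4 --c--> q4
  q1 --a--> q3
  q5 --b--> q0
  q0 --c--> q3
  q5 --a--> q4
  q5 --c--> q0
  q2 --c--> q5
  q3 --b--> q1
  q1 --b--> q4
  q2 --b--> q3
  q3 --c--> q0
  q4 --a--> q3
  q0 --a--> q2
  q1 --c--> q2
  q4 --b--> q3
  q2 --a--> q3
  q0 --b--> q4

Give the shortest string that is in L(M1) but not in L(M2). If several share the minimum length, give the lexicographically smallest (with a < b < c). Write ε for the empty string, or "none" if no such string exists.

The string caa is accepted by M1 but not by M2.
No shorter string lies in the difference, and caa is the lexicographically first length-3 string in L(M1) \ L(M2).

caa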